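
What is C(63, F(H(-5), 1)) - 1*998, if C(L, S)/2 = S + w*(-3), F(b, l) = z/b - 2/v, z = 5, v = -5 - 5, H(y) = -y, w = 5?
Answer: -5128/5 ≈ -1025.6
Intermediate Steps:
v = -10
F(b, l) = ⅕ + 5/b (F(b, l) = 5/b - 2/(-10) = 5/b - 2*(-⅒) = 5/b + ⅕ = ⅕ + 5/b)
C(L, S) = -30 + 2*S (C(L, S) = 2*(S + 5*(-3)) = 2*(S - 15) = 2*(-15 + S) = -30 + 2*S)
C(63, F(H(-5), 1)) - 1*998 = (-30 + 2*((25 - 1*(-5))/(5*((-1*(-5)))))) - 1*998 = (-30 + 2*((⅕)*(25 + 5)/5)) - 998 = (-30 + 2*((⅕)*(⅕)*30)) - 998 = (-30 + 2*(6/5)) - 998 = (-30 + 12/5) - 998 = -138/5 - 998 = -5128/5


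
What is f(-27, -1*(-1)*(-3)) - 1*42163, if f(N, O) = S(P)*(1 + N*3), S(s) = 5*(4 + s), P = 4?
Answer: -45363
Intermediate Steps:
S(s) = 20 + 5*s
f(N, O) = 40 + 120*N (f(N, O) = (20 + 5*4)*(1 + N*3) = (20 + 20)*(1 + 3*N) = 40*(1 + 3*N) = 40 + 120*N)
f(-27, -1*(-1)*(-3)) - 1*42163 = (40 + 120*(-27)) - 1*42163 = (40 - 3240) - 42163 = -3200 - 42163 = -45363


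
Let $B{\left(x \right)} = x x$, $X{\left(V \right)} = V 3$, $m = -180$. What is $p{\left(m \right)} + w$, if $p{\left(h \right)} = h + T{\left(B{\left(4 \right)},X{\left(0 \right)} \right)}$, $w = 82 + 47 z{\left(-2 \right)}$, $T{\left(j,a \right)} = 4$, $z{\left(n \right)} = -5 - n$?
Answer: $-235$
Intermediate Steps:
$X{\left(V \right)} = 3 V$
$B{\left(x \right)} = x^{2}$
$w = -59$ ($w = 82 + 47 \left(-5 - -2\right) = 82 + 47 \left(-5 + 2\right) = 82 + 47 \left(-3\right) = 82 - 141 = -59$)
$p{\left(h \right)} = 4 + h$ ($p{\left(h \right)} = h + 4 = 4 + h$)
$p{\left(m \right)} + w = \left(4 - 180\right) - 59 = -176 - 59 = -235$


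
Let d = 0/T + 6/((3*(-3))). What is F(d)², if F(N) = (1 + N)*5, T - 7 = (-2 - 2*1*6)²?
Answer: 25/9 ≈ 2.7778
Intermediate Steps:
T = 203 (T = 7 + (-2 - 2*1*6)² = 7 + (-2 - 2*6)² = 7 + (-2 - 12)² = 7 + (-14)² = 7 + 196 = 203)
d = -⅔ (d = 0/203 + 6/((3*(-3))) = 0*(1/203) + 6/(-9) = 0 + 6*(-⅑) = 0 - ⅔ = -⅔ ≈ -0.66667)
F(N) = 5 + 5*N
F(d)² = (5 + 5*(-⅔))² = (5 - 10/3)² = (5/3)² = 25/9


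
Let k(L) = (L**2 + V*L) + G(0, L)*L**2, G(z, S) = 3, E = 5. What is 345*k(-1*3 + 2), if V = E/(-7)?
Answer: 11385/7 ≈ 1626.4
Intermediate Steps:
V = -5/7 (V = 5/(-7) = 5*(-1/7) = -5/7 ≈ -0.71429)
k(L) = 4*L**2 - 5*L/7 (k(L) = (L**2 - 5*L/7) + 3*L**2 = 4*L**2 - 5*L/7)
345*k(-1*3 + 2) = 345*((-1*3 + 2)*(-5 + 28*(-1*3 + 2))/7) = 345*((-3 + 2)*(-5 + 28*(-3 + 2))/7) = 345*((1/7)*(-1)*(-5 + 28*(-1))) = 345*((1/7)*(-1)*(-5 - 28)) = 345*((1/7)*(-1)*(-33)) = 345*(33/7) = 11385/7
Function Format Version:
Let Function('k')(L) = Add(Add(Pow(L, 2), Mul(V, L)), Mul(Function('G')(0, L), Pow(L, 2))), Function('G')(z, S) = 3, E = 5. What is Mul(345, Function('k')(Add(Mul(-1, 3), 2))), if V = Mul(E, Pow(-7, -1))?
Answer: Rational(11385, 7) ≈ 1626.4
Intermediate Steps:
V = Rational(-5, 7) (V = Mul(5, Pow(-7, -1)) = Mul(5, Rational(-1, 7)) = Rational(-5, 7) ≈ -0.71429)
Function('k')(L) = Add(Mul(4, Pow(L, 2)), Mul(Rational(-5, 7), L)) (Function('k')(L) = Add(Add(Pow(L, 2), Mul(Rational(-5, 7), L)), Mul(3, Pow(L, 2))) = Add(Mul(4, Pow(L, 2)), Mul(Rational(-5, 7), L)))
Mul(345, Function('k')(Add(Mul(-1, 3), 2))) = Mul(345, Mul(Rational(1, 7), Add(Mul(-1, 3), 2), Add(-5, Mul(28, Add(Mul(-1, 3), 2))))) = Mul(345, Mul(Rational(1, 7), Add(-3, 2), Add(-5, Mul(28, Add(-3, 2))))) = Mul(345, Mul(Rational(1, 7), -1, Add(-5, Mul(28, -1)))) = Mul(345, Mul(Rational(1, 7), -1, Add(-5, -28))) = Mul(345, Mul(Rational(1, 7), -1, -33)) = Mul(345, Rational(33, 7)) = Rational(11385, 7)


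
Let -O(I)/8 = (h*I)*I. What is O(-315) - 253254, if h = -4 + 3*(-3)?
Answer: 10066146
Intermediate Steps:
h = -13 (h = -4 - 9 = -13)
O(I) = 104*I² (O(I) = -8*(-13*I)*I = -(-104)*I² = 104*I²)
O(-315) - 253254 = 104*(-315)² - 253254 = 104*99225 - 253254 = 10319400 - 253254 = 10066146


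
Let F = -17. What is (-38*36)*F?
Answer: 23256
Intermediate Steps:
(-38*36)*F = -38*36*(-17) = -1368*(-17) = 23256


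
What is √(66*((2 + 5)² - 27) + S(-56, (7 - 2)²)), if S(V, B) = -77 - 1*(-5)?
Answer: 2*√345 ≈ 37.148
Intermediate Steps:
S(V, B) = -72 (S(V, B) = -77 + 5 = -72)
√(66*((2 + 5)² - 27) + S(-56, (7 - 2)²)) = √(66*((2 + 5)² - 27) - 72) = √(66*(7² - 27) - 72) = √(66*(49 - 27) - 72) = √(66*22 - 72) = √(1452 - 72) = √1380 = 2*√345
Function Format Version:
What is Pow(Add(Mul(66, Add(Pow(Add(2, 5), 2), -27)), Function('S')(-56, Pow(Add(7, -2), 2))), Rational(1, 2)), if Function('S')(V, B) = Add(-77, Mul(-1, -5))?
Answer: Mul(2, Pow(345, Rational(1, 2))) ≈ 37.148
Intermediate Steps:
Function('S')(V, B) = -72 (Function('S')(V, B) = Add(-77, 5) = -72)
Pow(Add(Mul(66, Add(Pow(Add(2, 5), 2), -27)), Function('S')(-56, Pow(Add(7, -2), 2))), Rational(1, 2)) = Pow(Add(Mul(66, Add(Pow(Add(2, 5), 2), -27)), -72), Rational(1, 2)) = Pow(Add(Mul(66, Add(Pow(7, 2), -27)), -72), Rational(1, 2)) = Pow(Add(Mul(66, Add(49, -27)), -72), Rational(1, 2)) = Pow(Add(Mul(66, 22), -72), Rational(1, 2)) = Pow(Add(1452, -72), Rational(1, 2)) = Pow(1380, Rational(1, 2)) = Mul(2, Pow(345, Rational(1, 2)))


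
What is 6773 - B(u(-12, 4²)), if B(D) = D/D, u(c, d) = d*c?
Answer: 6772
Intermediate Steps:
u(c, d) = c*d
B(D) = 1
6773 - B(u(-12, 4²)) = 6773 - 1*1 = 6773 - 1 = 6772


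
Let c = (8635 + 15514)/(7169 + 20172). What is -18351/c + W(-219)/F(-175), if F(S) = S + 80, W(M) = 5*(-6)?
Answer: -501727065/24149 ≈ -20776.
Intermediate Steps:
c = 1271/1439 (c = 24149/27341 = 24149*(1/27341) = 1271/1439 ≈ 0.88325)
W(M) = -30
F(S) = 80 + S
-18351/c + W(-219)/F(-175) = -18351/1271/1439 - 30/(80 - 175) = -18351*1439/1271 - 30/(-95) = -26407089/1271 - 30*(-1/95) = -26407089/1271 + 6/19 = -501727065/24149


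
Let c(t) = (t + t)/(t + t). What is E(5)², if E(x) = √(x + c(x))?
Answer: 6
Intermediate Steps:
c(t) = 1 (c(t) = (2*t)/((2*t)) = (2*t)*(1/(2*t)) = 1)
E(x) = √(1 + x) (E(x) = √(x + 1) = √(1 + x))
E(5)² = (√(1 + 5))² = (√6)² = 6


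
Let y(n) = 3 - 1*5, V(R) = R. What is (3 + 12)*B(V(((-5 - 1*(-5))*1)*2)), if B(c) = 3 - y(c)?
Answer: 75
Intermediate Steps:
y(n) = -2 (y(n) = 3 - 5 = -2)
B(c) = 5 (B(c) = 3 - 1*(-2) = 3 + 2 = 5)
(3 + 12)*B(V(((-5 - 1*(-5))*1)*2)) = (3 + 12)*5 = 15*5 = 75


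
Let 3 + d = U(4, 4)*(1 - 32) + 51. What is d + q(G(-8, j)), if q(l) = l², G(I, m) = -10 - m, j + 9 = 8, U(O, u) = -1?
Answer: 160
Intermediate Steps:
j = -1 (j = -9 + 8 = -1)
d = 79 (d = -3 + (-(1 - 32) + 51) = -3 + (-1*(-31) + 51) = -3 + (31 + 51) = -3 + 82 = 79)
d + q(G(-8, j)) = 79 + (-10 - 1*(-1))² = 79 + (-10 + 1)² = 79 + (-9)² = 79 + 81 = 160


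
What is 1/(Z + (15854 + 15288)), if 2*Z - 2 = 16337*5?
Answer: 2/143971 ≈ 1.3892e-5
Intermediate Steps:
Z = 81687/2 (Z = 1 + (16337*5)/2 = 1 + (1/2)*81685 = 1 + 81685/2 = 81687/2 ≈ 40844.)
1/(Z + (15854 + 15288)) = 1/(81687/2 + (15854 + 15288)) = 1/(81687/2 + 31142) = 1/(143971/2) = 2/143971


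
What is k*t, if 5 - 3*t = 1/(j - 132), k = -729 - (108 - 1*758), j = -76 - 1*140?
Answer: -137539/1044 ≈ -131.74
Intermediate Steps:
j = -216 (j = -76 - 140 = -216)
k = -79 (k = -729 - (108 - 758) = -729 - 1*(-650) = -729 + 650 = -79)
t = 1741/1044 (t = 5/3 - 1/(3*(-216 - 132)) = 5/3 - ⅓/(-348) = 5/3 - ⅓*(-1/348) = 5/3 + 1/1044 = 1741/1044 ≈ 1.6676)
k*t = -79*1741/1044 = -137539/1044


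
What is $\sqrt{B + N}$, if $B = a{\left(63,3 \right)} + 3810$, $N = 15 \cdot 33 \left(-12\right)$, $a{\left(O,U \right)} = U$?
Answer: $i \sqrt{2127} \approx 46.119 i$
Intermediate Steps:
$N = -5940$ ($N = 495 \left(-12\right) = -5940$)
$B = 3813$ ($B = 3 + 3810 = 3813$)
$\sqrt{B + N} = \sqrt{3813 - 5940} = \sqrt{-2127} = i \sqrt{2127}$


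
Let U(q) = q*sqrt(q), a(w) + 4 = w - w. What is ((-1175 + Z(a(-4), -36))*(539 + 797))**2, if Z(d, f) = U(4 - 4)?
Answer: 2464272040000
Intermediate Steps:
a(w) = -4 (a(w) = -4 + (w - w) = -4 + 0 = -4)
U(q) = q**(3/2)
Z(d, f) = 0 (Z(d, f) = (4 - 4)**(3/2) = 0**(3/2) = 0)
((-1175 + Z(a(-4), -36))*(539 + 797))**2 = ((-1175 + 0)*(539 + 797))**2 = (-1175*1336)**2 = (-1569800)**2 = 2464272040000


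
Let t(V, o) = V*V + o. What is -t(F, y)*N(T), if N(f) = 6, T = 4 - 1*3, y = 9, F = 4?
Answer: -150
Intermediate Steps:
T = 1 (T = 4 - 3 = 1)
t(V, o) = o + V**2 (t(V, o) = V**2 + o = o + V**2)
-t(F, y)*N(T) = -(9 + 4**2)*6 = -(9 + 16)*6 = -25*6 = -1*150 = -150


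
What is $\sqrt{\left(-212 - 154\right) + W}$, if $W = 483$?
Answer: $3 \sqrt{13} \approx 10.817$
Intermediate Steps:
$\sqrt{\left(-212 - 154\right) + W} = \sqrt{\left(-212 - 154\right) + 483} = \sqrt{-366 + 483} = \sqrt{117} = 3 \sqrt{13}$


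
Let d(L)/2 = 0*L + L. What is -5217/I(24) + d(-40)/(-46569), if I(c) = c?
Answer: -80982851/372552 ≈ -217.37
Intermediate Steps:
d(L) = 2*L (d(L) = 2*(0*L + L) = 2*(0 + L) = 2*L)
-5217/I(24) + d(-40)/(-46569) = -5217/24 + (2*(-40))/(-46569) = -5217*1/24 - 80*(-1/46569) = -1739/8 + 80/46569 = -80982851/372552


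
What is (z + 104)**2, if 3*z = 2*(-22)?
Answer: 71824/9 ≈ 7980.4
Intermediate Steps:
z = -44/3 (z = (2*(-22))/3 = (1/3)*(-44) = -44/3 ≈ -14.667)
(z + 104)**2 = (-44/3 + 104)**2 = (268/3)**2 = 71824/9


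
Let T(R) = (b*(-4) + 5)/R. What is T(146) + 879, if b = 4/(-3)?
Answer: 385033/438 ≈ 879.07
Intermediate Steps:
b = -4/3 (b = 4*(-⅓) = -4/3 ≈ -1.3333)
T(R) = 31/(3*R) (T(R) = (-4/3*(-4) + 5)/R = (16/3 + 5)/R = 31/(3*R))
T(146) + 879 = (31/3)/146 + 879 = (31/3)*(1/146) + 879 = 31/438 + 879 = 385033/438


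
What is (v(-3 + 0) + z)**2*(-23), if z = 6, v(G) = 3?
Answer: -1863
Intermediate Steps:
(v(-3 + 0) + z)**2*(-23) = (3 + 6)**2*(-23) = 9**2*(-23) = 81*(-23) = -1863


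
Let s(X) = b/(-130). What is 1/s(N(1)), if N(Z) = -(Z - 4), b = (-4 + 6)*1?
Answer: -65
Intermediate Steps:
b = 2 (b = 2*1 = 2)
N(Z) = 4 - Z (N(Z) = -(-4 + Z) = 4 - Z)
s(X) = -1/65 (s(X) = 2/(-130) = 2*(-1/130) = -1/65)
1/s(N(1)) = 1/(-1/65) = -65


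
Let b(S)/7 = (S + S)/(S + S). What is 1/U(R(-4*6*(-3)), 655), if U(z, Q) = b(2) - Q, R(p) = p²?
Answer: -1/648 ≈ -0.0015432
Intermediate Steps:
b(S) = 7 (b(S) = 7*((S + S)/(S + S)) = 7*((2*S)/((2*S))) = 7*((2*S)*(1/(2*S))) = 7*1 = 7)
U(z, Q) = 7 - Q
1/U(R(-4*6*(-3)), 655) = 1/(7 - 1*655) = 1/(7 - 655) = 1/(-648) = -1/648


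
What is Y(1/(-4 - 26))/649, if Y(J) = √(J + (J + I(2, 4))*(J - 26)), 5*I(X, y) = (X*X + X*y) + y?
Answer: I*√2969/3894 ≈ 0.013993*I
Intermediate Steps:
I(X, y) = y/5 + X²/5 + X*y/5 (I(X, y) = ((X*X + X*y) + y)/5 = ((X² + X*y) + y)/5 = (y + X² + X*y)/5 = y/5 + X²/5 + X*y/5)
Y(J) = √(J + (-26 + J)*(16/5 + J)) (Y(J) = √(J + (J + ((⅕)*4 + (⅕)*2² + (⅕)*2*4))*(J - 26)) = √(J + (J + (⅘ + (⅕)*4 + 8/5))*(-26 + J)) = √(J + (J + (⅘ + ⅘ + 8/5))*(-26 + J)) = √(J + (J + 16/5)*(-26 + J)) = √(J + (16/5 + J)*(-26 + J)) = √(J + (-26 + J)*(16/5 + J)))
Y(1/(-4 - 26))/649 = (√(-2080 - 545/(-4 - 26) + 25*(1/(-4 - 26))²)/5)/649 = (√(-2080 - 545/(-30) + 25*(1/(-30))²)/5)*(1/649) = (√(-2080 - 545*(-1/30) + 25*(-1/30)²)/5)*(1/649) = (√(-2080 + 109/6 + 25*(1/900))/5)*(1/649) = (√(-2080 + 109/6 + 1/36)/5)*(1/649) = (√(-74225/36)/5)*(1/649) = ((5*I*√2969/6)/5)*(1/649) = (I*√2969/6)*(1/649) = I*√2969/3894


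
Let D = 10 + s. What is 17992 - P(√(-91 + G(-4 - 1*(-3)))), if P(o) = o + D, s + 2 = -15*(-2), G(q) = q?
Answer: 17954 - 2*I*√23 ≈ 17954.0 - 9.5917*I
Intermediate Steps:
s = 28 (s = -2 - 15*(-2) = -2 + 30 = 28)
D = 38 (D = 10 + 28 = 38)
P(o) = 38 + o (P(o) = o + 38 = 38 + o)
17992 - P(√(-91 + G(-4 - 1*(-3)))) = 17992 - (38 + √(-91 + (-4 - 1*(-3)))) = 17992 - (38 + √(-91 + (-4 + 3))) = 17992 - (38 + √(-91 - 1)) = 17992 - (38 + √(-92)) = 17992 - (38 + 2*I*√23) = 17992 + (-38 - 2*I*√23) = 17954 - 2*I*√23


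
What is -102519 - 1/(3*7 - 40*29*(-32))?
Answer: -3807658180/37141 ≈ -1.0252e+5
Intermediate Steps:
-102519 - 1/(3*7 - 40*29*(-32)) = -102519 - 1/(21 - 1160*(-32)) = -102519 - 1/(21 + 37120) = -102519 - 1/37141 = -3807658180/37141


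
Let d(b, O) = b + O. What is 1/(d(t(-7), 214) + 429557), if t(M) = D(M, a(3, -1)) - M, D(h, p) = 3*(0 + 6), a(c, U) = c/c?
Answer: 1/429796 ≈ 2.3267e-6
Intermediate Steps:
a(c, U) = 1
D(h, p) = 18 (D(h, p) = 3*6 = 18)
t(M) = 18 - M
d(b, O) = O + b
1/(d(t(-7), 214) + 429557) = 1/((214 + (18 - 1*(-7))) + 429557) = 1/((214 + (18 + 7)) + 429557) = 1/((214 + 25) + 429557) = 1/(239 + 429557) = 1/429796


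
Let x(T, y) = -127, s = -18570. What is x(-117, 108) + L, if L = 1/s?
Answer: -2358391/18570 ≈ -127.00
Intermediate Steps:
L = -1/18570 (L = 1/(-18570) = -1/18570 ≈ -5.3850e-5)
x(-117, 108) + L = -127 - 1/18570 = -2358391/18570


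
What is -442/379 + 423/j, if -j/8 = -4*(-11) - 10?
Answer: -280541/103088 ≈ -2.7214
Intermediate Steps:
j = -272 (j = -8*(-4*(-11) - 10) = -8*(44 - 10) = -8*34 = -272)
-442/379 + 423/j = -442/379 + 423/(-272) = -442*1/379 + 423*(-1/272) = -442/379 - 423/272 = -280541/103088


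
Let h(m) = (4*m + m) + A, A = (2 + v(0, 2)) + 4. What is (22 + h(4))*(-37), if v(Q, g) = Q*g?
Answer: -1776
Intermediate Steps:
A = 6 (A = (2 + 0*2) + 4 = (2 + 0) + 4 = 2 + 4 = 6)
h(m) = 6 + 5*m (h(m) = (4*m + m) + 6 = 5*m + 6 = 6 + 5*m)
(22 + h(4))*(-37) = (22 + (6 + 5*4))*(-37) = (22 + (6 + 20))*(-37) = (22 + 26)*(-37) = 48*(-37) = -1776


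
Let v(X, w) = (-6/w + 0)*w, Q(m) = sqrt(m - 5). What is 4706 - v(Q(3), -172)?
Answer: 4712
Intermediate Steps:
Q(m) = sqrt(-5 + m)
v(X, w) = -6 (v(X, w) = (-6/w)*w = -6)
4706 - v(Q(3), -172) = 4706 - 1*(-6) = 4706 + 6 = 4712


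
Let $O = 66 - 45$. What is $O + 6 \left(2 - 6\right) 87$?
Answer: $-2067$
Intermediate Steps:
$O = 21$
$O + 6 \left(2 - 6\right) 87 = 21 + 6 \left(2 - 6\right) 87 = 21 + 6 \left(-4\right) 87 = 21 - 2088 = -2067$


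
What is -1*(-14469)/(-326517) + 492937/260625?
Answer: 52393775768/28366164375 ≈ 1.8471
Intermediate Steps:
-1*(-14469)/(-326517) + 492937/260625 = 14469*(-1/326517) + 492937*(1/260625) = -4823/108839 + 492937/260625 = 52393775768/28366164375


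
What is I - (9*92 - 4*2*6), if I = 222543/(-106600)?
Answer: -83370543/106600 ≈ -782.09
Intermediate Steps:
I = -222543/106600 (I = 222543*(-1/106600) = -222543/106600 ≈ -2.0876)
I - (9*92 - 4*2*6) = -222543/106600 - (9*92 - 4*2*6) = -222543/106600 - (828 - 8*6) = -222543/106600 - (828 - 48) = -222543/106600 - 1*780 = -222543/106600 - 780 = -83370543/106600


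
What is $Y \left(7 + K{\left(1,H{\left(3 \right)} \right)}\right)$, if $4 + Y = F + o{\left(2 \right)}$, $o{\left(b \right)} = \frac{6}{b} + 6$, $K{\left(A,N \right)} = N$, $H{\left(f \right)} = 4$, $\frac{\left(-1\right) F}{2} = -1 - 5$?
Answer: $187$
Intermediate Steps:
$F = 12$ ($F = - 2 \left(-1 - 5\right) = \left(-2\right) \left(-6\right) = 12$)
$o{\left(b \right)} = 6 + \frac{6}{b}$
$Y = 17$ ($Y = -4 + \left(12 + \left(6 + \frac{6}{2}\right)\right) = -4 + \left(12 + \left(6 + 6 \cdot \frac{1}{2}\right)\right) = -4 + \left(12 + \left(6 + 3\right)\right) = -4 + \left(12 + 9\right) = -4 + 21 = 17$)
$Y \left(7 + K{\left(1,H{\left(3 \right)} \right)}\right) = 17 \left(7 + 4\right) = 17 \cdot 11 = 187$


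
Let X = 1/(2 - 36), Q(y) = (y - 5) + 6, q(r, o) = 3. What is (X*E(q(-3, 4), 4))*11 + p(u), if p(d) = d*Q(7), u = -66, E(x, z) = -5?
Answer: -17897/34 ≈ -526.38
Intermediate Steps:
Q(y) = 1 + y (Q(y) = (-5 + y) + 6 = 1 + y)
X = -1/34 (X = 1/(-34) = -1/34 ≈ -0.029412)
p(d) = 8*d (p(d) = d*(1 + 7) = d*8 = 8*d)
(X*E(q(-3, 4), 4))*11 + p(u) = -1/34*(-5)*11 + 8*(-66) = (5/34)*11 - 528 = 55/34 - 528 = -17897/34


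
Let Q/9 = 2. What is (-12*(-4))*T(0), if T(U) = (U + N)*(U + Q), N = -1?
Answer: -864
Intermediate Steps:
Q = 18 (Q = 9*2 = 18)
T(U) = (-1 + U)*(18 + U) (T(U) = (U - 1)*(U + 18) = (-1 + U)*(18 + U))
(-12*(-4))*T(0) = (-12*(-4))*(-18 + 0**2 + 17*0) = 48*(-18 + 0 + 0) = 48*(-18) = -864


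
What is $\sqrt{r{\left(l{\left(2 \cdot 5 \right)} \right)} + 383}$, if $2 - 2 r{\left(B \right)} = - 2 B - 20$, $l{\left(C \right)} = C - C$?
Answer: $\sqrt{394} \approx 19.849$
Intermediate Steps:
$l{\left(C \right)} = 0$
$r{\left(B \right)} = 11 + B$ ($r{\left(B \right)} = 1 - \frac{- 2 B - 20}{2} = 1 - \frac{-20 - 2 B}{2} = 1 + \left(10 + B\right) = 11 + B$)
$\sqrt{r{\left(l{\left(2 \cdot 5 \right)} \right)} + 383} = \sqrt{\left(11 + 0\right) + 383} = \sqrt{11 + 383} = \sqrt{394}$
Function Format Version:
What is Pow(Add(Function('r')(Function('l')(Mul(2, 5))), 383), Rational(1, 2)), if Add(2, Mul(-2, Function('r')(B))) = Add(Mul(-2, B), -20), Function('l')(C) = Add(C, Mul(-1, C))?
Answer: Pow(394, Rational(1, 2)) ≈ 19.849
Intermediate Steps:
Function('l')(C) = 0
Function('r')(B) = Add(11, B) (Function('r')(B) = Add(1, Mul(Rational(-1, 2), Add(Mul(-2, B), -20))) = Add(1, Mul(Rational(-1, 2), Add(-20, Mul(-2, B)))) = Add(1, Add(10, B)) = Add(11, B))
Pow(Add(Function('r')(Function('l')(Mul(2, 5))), 383), Rational(1, 2)) = Pow(Add(Add(11, 0), 383), Rational(1, 2)) = Pow(Add(11, 383), Rational(1, 2)) = Pow(394, Rational(1, 2))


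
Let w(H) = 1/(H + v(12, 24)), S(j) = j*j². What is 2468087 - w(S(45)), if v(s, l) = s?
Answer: 224934044918/91137 ≈ 2.4681e+6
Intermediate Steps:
S(j) = j³
w(H) = 1/(12 + H) (w(H) = 1/(H + 12) = 1/(12 + H))
2468087 - w(S(45)) = 2468087 - 1/(12 + 45³) = 2468087 - 1/(12 + 91125) = 2468087 - 1/91137 = 224934044918/91137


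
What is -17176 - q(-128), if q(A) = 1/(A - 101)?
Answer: -3933303/229 ≈ -17176.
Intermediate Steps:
q(A) = 1/(-101 + A)
-17176 - q(-128) = -17176 - 1/(-101 - 128) = -17176 - 1/(-229) = -17176 - 1*(-1/229) = -17176 + 1/229 = -3933303/229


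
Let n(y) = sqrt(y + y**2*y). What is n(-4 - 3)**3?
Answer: -1750*I*sqrt(14) ≈ -6547.9*I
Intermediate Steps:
n(y) = sqrt(y + y**3)
n(-4 - 3)**3 = (sqrt((-4 - 3) + (-4 - 3)**3))**3 = (sqrt(-7 + (-7)**3))**3 = (sqrt(-7 - 343))**3 = (sqrt(-350))**3 = (5*I*sqrt(14))**3 = -1750*I*sqrt(14)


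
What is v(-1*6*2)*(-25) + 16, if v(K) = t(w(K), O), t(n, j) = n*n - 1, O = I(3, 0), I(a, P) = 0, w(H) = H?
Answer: -3559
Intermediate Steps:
O = 0
t(n, j) = -1 + n**2 (t(n, j) = n**2 - 1 = -1 + n**2)
v(K) = -1 + K**2
v(-1*6*2)*(-25) + 16 = (-1 + (-1*6*2)**2)*(-25) + 16 = (-1 + (-6*2)**2)*(-25) + 16 = (-1 + (-12)**2)*(-25) + 16 = (-1 + 144)*(-25) + 16 = 143*(-25) + 16 = -3575 + 16 = -3559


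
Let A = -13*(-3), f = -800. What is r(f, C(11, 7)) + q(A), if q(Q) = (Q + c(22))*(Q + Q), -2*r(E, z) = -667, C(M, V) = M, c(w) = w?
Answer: 10183/2 ≈ 5091.5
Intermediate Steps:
r(E, z) = 667/2 (r(E, z) = -½*(-667) = 667/2)
A = 39
q(Q) = 2*Q*(22 + Q) (q(Q) = (Q + 22)*(Q + Q) = (22 + Q)*(2*Q) = 2*Q*(22 + Q))
r(f, C(11, 7)) + q(A) = 667/2 + 2*39*(22 + 39) = 667/2 + 2*39*61 = 667/2 + 4758 = 10183/2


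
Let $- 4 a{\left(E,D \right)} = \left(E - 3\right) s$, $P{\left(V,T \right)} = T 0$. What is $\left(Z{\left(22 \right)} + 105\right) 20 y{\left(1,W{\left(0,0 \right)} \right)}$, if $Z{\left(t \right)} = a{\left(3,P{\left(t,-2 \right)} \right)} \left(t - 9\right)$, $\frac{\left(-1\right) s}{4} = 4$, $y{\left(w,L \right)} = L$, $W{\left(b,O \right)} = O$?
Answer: $0$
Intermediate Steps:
$P{\left(V,T \right)} = 0$
$s = -16$ ($s = \left(-4\right) 4 = -16$)
$a{\left(E,D \right)} = -12 + 4 E$ ($a{\left(E,D \right)} = - \frac{\left(E - 3\right) \left(-16\right)}{4} = - \frac{\left(-3 + E\right) \left(-16\right)}{4} = - \frac{48 - 16 E}{4} = -12 + 4 E$)
$Z{\left(t \right)} = 0$ ($Z{\left(t \right)} = \left(-12 + 4 \cdot 3\right) \left(t - 9\right) = \left(-12 + 12\right) \left(-9 + t\right) = 0 \left(-9 + t\right) = 0$)
$\left(Z{\left(22 \right)} + 105\right) 20 y{\left(1,W{\left(0,0 \right)} \right)} = \left(0 + 105\right) 20 \cdot 0 = 105 \cdot 0 = 0$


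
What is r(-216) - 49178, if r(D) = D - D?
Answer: -49178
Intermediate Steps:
r(D) = 0
r(-216) - 49178 = 0 - 49178 = -49178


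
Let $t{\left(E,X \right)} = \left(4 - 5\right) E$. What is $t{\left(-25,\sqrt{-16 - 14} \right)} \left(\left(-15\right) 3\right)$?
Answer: $-1125$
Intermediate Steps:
$t{\left(E,X \right)} = - E$
$t{\left(-25,\sqrt{-16 - 14} \right)} \left(\left(-15\right) 3\right) = \left(-1\right) \left(-25\right) \left(\left(-15\right) 3\right) = 25 \left(-45\right) = -1125$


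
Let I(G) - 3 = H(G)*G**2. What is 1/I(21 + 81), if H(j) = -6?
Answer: -1/62421 ≈ -1.6020e-5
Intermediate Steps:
I(G) = 3 - 6*G**2
1/I(21 + 81) = 1/(3 - 6*(21 + 81)**2) = 1/(3 - 6*102**2) = 1/(3 - 6*10404) = 1/(3 - 62424) = 1/(-62421) = -1/62421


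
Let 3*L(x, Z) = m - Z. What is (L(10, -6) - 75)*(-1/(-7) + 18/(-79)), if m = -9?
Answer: 3572/553 ≈ 6.4593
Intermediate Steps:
L(x, Z) = -3 - Z/3 (L(x, Z) = (-9 - Z)/3 = -3 - Z/3)
(L(10, -6) - 75)*(-1/(-7) + 18/(-79)) = ((-3 - ⅓*(-6)) - 75)*(-1/(-7) + 18/(-79)) = ((-3 + 2) - 75)*(-1*(-⅐) + 18*(-1/79)) = (-1 - 75)*(⅐ - 18/79) = -76*(-47/553) = 3572/553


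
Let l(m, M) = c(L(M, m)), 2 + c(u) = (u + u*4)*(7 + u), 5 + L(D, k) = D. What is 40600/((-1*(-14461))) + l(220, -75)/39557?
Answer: 2028246478/572033777 ≈ 3.5457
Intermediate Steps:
L(D, k) = -5 + D
c(u) = -2 + 5*u*(7 + u) (c(u) = -2 + (u + u*4)*(7 + u) = -2 + (u + 4*u)*(7 + u) = -2 + (5*u)*(7 + u) = -2 + 5*u*(7 + u))
l(m, M) = -177 + 5*(-5 + M)**2 + 35*M (l(m, M) = -2 + 5*(-5 + M)**2 + 35*(-5 + M) = -2 + 5*(-5 + M)**2 + (-175 + 35*M) = -177 + 5*(-5 + M)**2 + 35*M)
40600/((-1*(-14461))) + l(220, -75)/39557 = 40600/((-1*(-14461))) + (-52 - 15*(-75) + 5*(-75)**2)/39557 = 40600/14461 + (-52 + 1125 + 5*5625)*(1/39557) = 40600*(1/14461) + (-52 + 1125 + 28125)*(1/39557) = 40600/14461 + 29198*(1/39557) = 40600/14461 + 29198/39557 = 2028246478/572033777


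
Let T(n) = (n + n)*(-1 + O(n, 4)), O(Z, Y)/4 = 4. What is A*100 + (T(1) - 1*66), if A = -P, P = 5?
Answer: -536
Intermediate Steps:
O(Z, Y) = 16 (O(Z, Y) = 4*4 = 16)
A = -5 (A = -1*5 = -5)
T(n) = 30*n (T(n) = (n + n)*(-1 + 16) = (2*n)*15 = 30*n)
A*100 + (T(1) - 1*66) = -5*100 + (30*1 - 1*66) = -500 + (30 - 66) = -500 - 36 = -536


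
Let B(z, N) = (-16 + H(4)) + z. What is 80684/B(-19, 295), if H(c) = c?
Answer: -80684/31 ≈ -2602.7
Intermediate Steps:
B(z, N) = -12 + z (B(z, N) = (-16 + 4) + z = -12 + z)
80684/B(-19, 295) = 80684/(-12 - 19) = 80684/(-31) = 80684*(-1/31) = -80684/31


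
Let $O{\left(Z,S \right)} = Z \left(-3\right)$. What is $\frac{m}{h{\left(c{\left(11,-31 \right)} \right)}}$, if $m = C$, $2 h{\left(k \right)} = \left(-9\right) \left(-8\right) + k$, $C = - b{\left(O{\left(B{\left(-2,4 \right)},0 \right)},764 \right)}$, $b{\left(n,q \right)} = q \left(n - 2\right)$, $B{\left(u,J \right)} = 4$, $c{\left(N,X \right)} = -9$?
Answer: $\frac{3056}{9} \approx 339.56$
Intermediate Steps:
$O{\left(Z,S \right)} = - 3 Z$
$b{\left(n,q \right)} = q \left(-2 + n\right)$
$C = 10696$ ($C = - 764 \left(-2 - 12\right) = - 764 \left(-14\right) = \left(-1\right) \left(-10696\right) = 10696$)
$h{\left(k \right)} = 36 + \frac{k}{2}$ ($h{\left(k \right)} = \frac{\left(-9\right) \left(-8\right) + k}{2} = \frac{72 + k}{2} = 36 + \frac{k}{2}$)
$m = 10696$
$\frac{m}{h{\left(c{\left(11,-31 \right)} \right)}} = \frac{10696}{36 + \frac{1}{2} \left(-9\right)} = \frac{10696}{36 - \frac{9}{2}} = \frac{10696}{\frac{63}{2}} = 10696 \cdot \frac{2}{63} = \frac{3056}{9}$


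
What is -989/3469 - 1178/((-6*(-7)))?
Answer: -2064010/72849 ≈ -28.333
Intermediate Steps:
-989/3469 - 1178/((-6*(-7))) = -989*1/3469 - 1178/42 = -989/3469 - 1178*1/42 = -989/3469 - 589/21 = -2064010/72849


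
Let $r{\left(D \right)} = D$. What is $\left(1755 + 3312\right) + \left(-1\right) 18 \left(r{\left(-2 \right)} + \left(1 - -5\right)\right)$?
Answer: $4995$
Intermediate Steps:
$\left(1755 + 3312\right) + \left(-1\right) 18 \left(r{\left(-2 \right)} + \left(1 - -5\right)\right) = \left(1755 + 3312\right) + \left(-1\right) 18 \left(-2 + \left(1 - -5\right)\right) = 5067 - 18 \left(-2 + \left(1 + 5\right)\right) = 5067 - 18 \left(-2 + 6\right) = 5067 - 72 = 4995$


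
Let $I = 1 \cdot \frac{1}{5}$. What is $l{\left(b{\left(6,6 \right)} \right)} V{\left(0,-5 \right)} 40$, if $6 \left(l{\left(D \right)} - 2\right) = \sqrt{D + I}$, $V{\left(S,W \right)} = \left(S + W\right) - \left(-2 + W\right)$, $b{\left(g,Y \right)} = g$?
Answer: $160 + \frac{8 \sqrt{155}}{3} \approx 193.2$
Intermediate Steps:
$I = \frac{1}{5}$ ($I = 1 \cdot \frac{1}{5} = \frac{1}{5} \approx 0.2$)
$V{\left(S,W \right)} = 2 + S$
$l{\left(D \right)} = 2 + \frac{\sqrt{\frac{1}{5} + D}}{6}$ ($l{\left(D \right)} = 2 + \frac{\sqrt{D + \frac{1}{5}}}{6} = 2 + \frac{\sqrt{\frac{1}{5} + D}}{6}$)
$l{\left(b{\left(6,6 \right)} \right)} V{\left(0,-5 \right)} 40 = \left(2 + \frac{\sqrt{5 + 25 \cdot 6}}{30}\right) \left(2 + 0\right) 40 = \left(2 + \frac{\sqrt{5 + 150}}{30}\right) 2 \cdot 40 = \left(2 + \frac{\sqrt{155}}{30}\right) 2 \cdot 40 = \left(4 + \frac{\sqrt{155}}{15}\right) 40 = 160 + \frac{8 \sqrt{155}}{3}$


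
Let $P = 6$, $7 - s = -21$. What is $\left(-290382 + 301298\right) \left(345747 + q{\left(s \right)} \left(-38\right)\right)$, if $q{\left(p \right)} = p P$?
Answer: $3704486508$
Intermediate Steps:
$s = 28$ ($s = 7 - -21 = 7 + 21 = 28$)
$q{\left(p \right)} = 6 p$ ($q{\left(p \right)} = p 6 = 6 p$)
$\left(-290382 + 301298\right) \left(345747 + q{\left(s \right)} \left(-38\right)\right) = \left(-290382 + 301298\right) \left(345747 + 6 \cdot 28 \left(-38\right)\right) = 10916 \left(345747 + 168 \left(-38\right)\right) = 10916 \left(345747 - 6384\right) = 10916 \cdot 339363 = 3704486508$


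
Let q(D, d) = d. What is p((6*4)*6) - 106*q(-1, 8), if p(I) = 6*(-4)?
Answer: -872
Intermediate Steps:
p(I) = -24
p((6*4)*6) - 106*q(-1, 8) = -24 - 106*8 = -24 - 848 = -872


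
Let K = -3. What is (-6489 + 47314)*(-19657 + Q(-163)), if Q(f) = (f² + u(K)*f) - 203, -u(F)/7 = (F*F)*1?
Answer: 693126850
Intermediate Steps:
u(F) = -7*F² (u(F) = -7*F*F = -7*F²)
Q(f) = -203 + f² - 63*f (Q(f) = (f² + (-7*(-3)²)*f) - 203 = (f² + (-7*9)*f) - 203 = (f² - 63*f) - 203 = -203 + f² - 63*f)
(-6489 + 47314)*(-19657 + Q(-163)) = (-6489 + 47314)*(-19657 + (-203 + (-163)² - 63*(-163))) = 40825*(-19657 + (-203 + 26569 + 10269)) = 40825*(-19657 + 36635) = 40825*16978 = 693126850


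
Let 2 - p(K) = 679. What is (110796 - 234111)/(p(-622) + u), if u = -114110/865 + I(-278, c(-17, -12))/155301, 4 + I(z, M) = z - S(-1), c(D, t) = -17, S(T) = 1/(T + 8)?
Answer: 23191791748965/152133356576 ≈ 152.44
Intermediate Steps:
S(T) = 1/(8 + T)
p(K) = -677 (p(K) = 2 - 1*679 = 2 - 679 = -677)
I(z, M) = -29/7 + z (I(z, M) = -4 + (z - 1/(8 - 1)) = -4 + (z - 1/7) = -4 + (-1/7 + z) = -29/7 + z)
u = -24810297629/188069511 (u = -114110/865 + (-29/7 - 278)/155301 = -114110*1/865 - 1975/7*1/155301 = -22822/173 - 1975/1087107 = -24810297629/188069511 ≈ -131.92)
(110796 - 234111)/(p(-622) + u) = (110796 - 234111)/(-677 - 24810297629/188069511) = -123315/(-152133356576/188069511) = -123315*(-188069511/152133356576) = 23191791748965/152133356576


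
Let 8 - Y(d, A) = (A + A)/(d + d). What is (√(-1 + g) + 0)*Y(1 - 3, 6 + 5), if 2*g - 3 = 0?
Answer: 27*√2/4 ≈ 9.5459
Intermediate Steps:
g = 3/2 (g = 3/2 + (½)*0 = 3/2 + 0 = 3/2 ≈ 1.5000)
Y(d, A) = 8 - A/d (Y(d, A) = 8 - (A + A)/(d + d) = 8 - 2*A/(2*d) = 8 - 2*A*1/(2*d) = 8 - A/d)
(√(-1 + g) + 0)*Y(1 - 3, 6 + 5) = (√(-1 + 3/2) + 0)*(8 - (6 + 5)/(1 - 3)) = (√(½) + 0)*(8 - 1*11/(-2)) = (√2/2 + 0)*(8 - 1*11*(-½)) = (√2/2)*(8 + 11/2) = (√2/2)*(27/2) = 27*√2/4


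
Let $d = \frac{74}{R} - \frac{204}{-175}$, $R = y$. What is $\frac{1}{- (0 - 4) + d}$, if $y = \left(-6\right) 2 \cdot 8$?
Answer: $\frac{8400}{36917} \approx 0.22754$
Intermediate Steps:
$y = -96$ ($y = \left(-12\right) 8 = -96$)
$R = -96$
$d = \frac{3317}{8400}$ ($d = \frac{74}{-96} - \frac{204}{-175} = 74 \left(- \frac{1}{96}\right) - - \frac{204}{175} = - \frac{37}{48} + \frac{204}{175} = \frac{3317}{8400} \approx 0.39488$)
$\frac{1}{- (0 - 4) + d} = \frac{1}{- (0 - 4) + \frac{3317}{8400}} = \frac{1}{\left(-1\right) \left(-4\right) + \frac{3317}{8400}} = \frac{1}{4 + \frac{3317}{8400}} = \frac{1}{\frac{36917}{8400}} = \frac{8400}{36917}$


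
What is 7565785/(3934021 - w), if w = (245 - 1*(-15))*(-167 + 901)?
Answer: 7565785/3743181 ≈ 2.0212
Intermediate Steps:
w = 190840 (w = (245 + 15)*734 = 260*734 = 190840)
7565785/(3934021 - w) = 7565785/(3934021 - 1*190840) = 7565785/(3934021 - 190840) = 7565785/3743181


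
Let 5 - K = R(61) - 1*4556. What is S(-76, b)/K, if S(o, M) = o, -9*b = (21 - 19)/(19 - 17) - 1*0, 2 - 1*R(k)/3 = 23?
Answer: -19/1156 ≈ -0.016436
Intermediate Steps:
R(k) = -63 (R(k) = 6 - 3*23 = 6 - 69 = -63)
K = 4624 (K = 5 - (-63 - 1*4556) = 5 - (-63 - 4556) = 5 - 1*(-4619) = 5 + 4619 = 4624)
b = -⅑ (b = -((21 - 19)/(19 - 17) - 1*0)/9 = -(2/2 + 0)/9 = -(2*(½) + 0)/9 = -(1 + 0)/9 = -⅑*1 = -⅑ ≈ -0.11111)
S(-76, b)/K = -76/4624 = -76*1/4624 = -19/1156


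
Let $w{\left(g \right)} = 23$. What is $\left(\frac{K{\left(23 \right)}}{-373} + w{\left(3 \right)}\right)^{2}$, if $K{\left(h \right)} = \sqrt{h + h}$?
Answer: $\frac{\left(8579 - \sqrt{46}\right)^{2}}{139129} \approx 528.16$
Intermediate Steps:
$K{\left(h \right)} = \sqrt{2} \sqrt{h}$ ($K{\left(h \right)} = \sqrt{2 h} = \sqrt{2} \sqrt{h}$)
$\left(\frac{K{\left(23 \right)}}{-373} + w{\left(3 \right)}\right)^{2} = \left(\frac{\sqrt{2} \sqrt{23}}{-373} + 23\right)^{2} = \left(\sqrt{46} \left(- \frac{1}{373}\right) + 23\right)^{2} = \left(- \frac{\sqrt{46}}{373} + 23\right)^{2} = \left(23 - \frac{\sqrt{46}}{373}\right)^{2}$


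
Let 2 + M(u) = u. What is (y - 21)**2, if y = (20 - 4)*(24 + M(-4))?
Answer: 71289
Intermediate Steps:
M(u) = -2 + u
y = 288 (y = (20 - 4)*(24 + (-2 - 4)) = 16*(24 - 6) = 16*18 = 288)
(y - 21)**2 = (288 - 21)**2 = 267**2 = 71289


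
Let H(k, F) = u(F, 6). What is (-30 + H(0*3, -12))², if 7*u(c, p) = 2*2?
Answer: 42436/49 ≈ 866.04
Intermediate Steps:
u(c, p) = 4/7 (u(c, p) = (2*2)/7 = (⅐)*4 = 4/7)
H(k, F) = 4/7
(-30 + H(0*3, -12))² = (-30 + 4/7)² = (-206/7)² = 42436/49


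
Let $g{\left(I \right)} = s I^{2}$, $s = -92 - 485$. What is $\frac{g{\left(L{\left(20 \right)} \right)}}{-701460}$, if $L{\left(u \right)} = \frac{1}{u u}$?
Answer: $\frac{577}{112233600000} \approx 5.1411 \cdot 10^{-9}$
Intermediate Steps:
$L{\left(u \right)} = \frac{1}{u^{2}}$
$s = -577$ ($s = -92 - 485 = -577$)
$g{\left(I \right)} = - 577 I^{2}$
$\frac{g{\left(L{\left(20 \right)} \right)}}{-701460} = \frac{\left(-577\right) \left(\frac{1}{400}\right)^{2}}{-701460} = - \frac{577}{160000} \left(- \frac{1}{701460}\right) = \left(-577\right) \frac{1}{160000} \left(- \frac{1}{701460}\right) = \left(- \frac{577}{160000}\right) \left(- \frac{1}{701460}\right) = \frac{577}{112233600000}$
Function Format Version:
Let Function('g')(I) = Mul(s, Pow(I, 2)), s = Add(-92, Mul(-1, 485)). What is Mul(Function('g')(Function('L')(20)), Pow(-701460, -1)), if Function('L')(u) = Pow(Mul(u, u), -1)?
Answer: Rational(577, 112233600000) ≈ 5.1411e-9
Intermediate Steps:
Function('L')(u) = Pow(u, -2) (Function('L')(u) = Pow(Pow(u, 2), -1) = Pow(u, -2))
s = -577 (s = Add(-92, -485) = -577)
Function('g')(I) = Mul(-577, Pow(I, 2))
Mul(Function('g')(Function('L')(20)), Pow(-701460, -1)) = Mul(Mul(-577, Pow(Pow(20, -2), 2)), Pow(-701460, -1)) = Mul(Mul(-577, Pow(Rational(1, 400), 2)), Rational(-1, 701460)) = Mul(Mul(-577, Rational(1, 160000)), Rational(-1, 701460)) = Mul(Rational(-577, 160000), Rational(-1, 701460)) = Rational(577, 112233600000)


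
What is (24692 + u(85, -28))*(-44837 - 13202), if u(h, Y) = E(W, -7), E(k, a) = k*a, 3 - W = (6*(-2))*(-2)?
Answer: -1441630721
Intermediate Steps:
W = -21 (W = 3 - 6*(-2)*(-2) = 3 - (-12)*(-2) = 3 - 1*24 = 3 - 24 = -21)
E(k, a) = a*k
u(h, Y) = 147 (u(h, Y) = -7*(-21) = 147)
(24692 + u(85, -28))*(-44837 - 13202) = (24692 + 147)*(-44837 - 13202) = 24839*(-58039) = -1441630721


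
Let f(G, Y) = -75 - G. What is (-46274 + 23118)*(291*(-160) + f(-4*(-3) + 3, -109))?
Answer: 1080227400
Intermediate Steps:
(-46274 + 23118)*(291*(-160) + f(-4*(-3) + 3, -109)) = (-46274 + 23118)*(291*(-160) + (-75 - (-4*(-3) + 3))) = -23156*(-46560 + (-75 - (12 + 3))) = -23156*(-46560 + (-75 - 1*15)) = -23156*(-46560 + (-75 - 15)) = -23156*(-46560 - 90) = -23156*(-46650) = 1080227400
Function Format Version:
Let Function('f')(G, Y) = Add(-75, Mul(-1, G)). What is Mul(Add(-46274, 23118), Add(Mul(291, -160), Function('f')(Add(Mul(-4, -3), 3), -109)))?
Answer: 1080227400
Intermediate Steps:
Mul(Add(-46274, 23118), Add(Mul(291, -160), Function('f')(Add(Mul(-4, -3), 3), -109))) = Mul(Add(-46274, 23118), Add(Mul(291, -160), Add(-75, Mul(-1, Add(Mul(-4, -3), 3))))) = Mul(-23156, Add(-46560, Add(-75, Mul(-1, Add(12, 3))))) = Mul(-23156, Add(-46560, Add(-75, Mul(-1, 15)))) = Mul(-23156, Add(-46560, Add(-75, -15))) = Mul(-23156, Add(-46560, -90)) = Mul(-23156, -46650) = 1080227400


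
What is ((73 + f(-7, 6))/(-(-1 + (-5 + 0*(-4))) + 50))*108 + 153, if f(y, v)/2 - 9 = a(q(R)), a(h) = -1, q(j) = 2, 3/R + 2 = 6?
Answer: 4545/14 ≈ 324.64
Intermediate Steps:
R = ¾ (R = 3/(-2 + 6) = 3/4 = 3*(¼) = ¾ ≈ 0.75000)
f(y, v) = 16 (f(y, v) = 18 + 2*(-1) = 18 - 2 = 16)
((73 + f(-7, 6))/(-(-1 + (-5 + 0*(-4))) + 50))*108 + 153 = ((73 + 16)/(-(-1 + (-5 + 0*(-4))) + 50))*108 + 153 = (89/(-(-1 + (-5 + 0)) + 50))*108 + 153 = (89/(-(-1 - 5) + 50))*108 + 153 = (89/(-1*(-6) + 50))*108 + 153 = (89/(6 + 50))*108 + 153 = (89/56)*108 + 153 = 2403/14 + 153 = 4545/14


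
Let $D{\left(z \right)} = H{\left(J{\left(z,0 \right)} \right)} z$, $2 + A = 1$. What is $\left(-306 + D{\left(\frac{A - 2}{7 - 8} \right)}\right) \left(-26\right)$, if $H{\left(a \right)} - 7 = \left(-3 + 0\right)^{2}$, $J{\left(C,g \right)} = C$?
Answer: $6708$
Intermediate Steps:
$A = -1$ ($A = -2 + 1 = -1$)
$H{\left(a \right)} = 16$ ($H{\left(a \right)} = 7 + \left(-3 + 0\right)^{2} = 7 + \left(-3\right)^{2} = 7 + 9 = 16$)
$D{\left(z \right)} = 16 z$
$\left(-306 + D{\left(\frac{A - 2}{7 - 8} \right)}\right) \left(-26\right) = \left(-306 + 16 \frac{-1 - 2}{7 - 8}\right) \left(-26\right) = \left(-306 + 16 \left(- \frac{3}{-1}\right)\right) \left(-26\right) = \left(-306 + 16 \left(\left(-3\right) \left(-1\right)\right)\right) \left(-26\right) = \left(-306 + 16 \cdot 3\right) \left(-26\right) = \left(-306 + 48\right) \left(-26\right) = \left(-258\right) \left(-26\right) = 6708$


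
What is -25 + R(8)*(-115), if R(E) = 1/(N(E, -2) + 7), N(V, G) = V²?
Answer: -1890/71 ≈ -26.620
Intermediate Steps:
R(E) = 1/(7 + E²) (R(E) = 1/(E² + 7) = 1/(7 + E²))
-25 + R(8)*(-115) = -25 - 115/(7 + 8²) = -25 - 115/(7 + 64) = -25 - 115/71 = -1890/71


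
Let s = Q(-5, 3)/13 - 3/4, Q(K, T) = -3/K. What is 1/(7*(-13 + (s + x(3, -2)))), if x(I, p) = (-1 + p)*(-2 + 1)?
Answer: -260/19481 ≈ -0.013346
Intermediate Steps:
s = -183/260 (s = -3/(-5)/13 - 3/4 = -3*(-⅕)*(1/13) - 3*¼ = (⅗)*(1/13) - ¾ = 3/65 - ¾ = -183/260 ≈ -0.70385)
x(I, p) = 1 - p (x(I, p) = (-1 + p)*(-1) = 1 - p)
1/(7*(-13 + (s + x(3, -2)))) = 1/(7*(-13 + (-183/260 + (1 - 1*(-2))))) = 1/(7*(-13 + (-183/260 + (1 + 2)))) = 1/(7*(-13 + (-183/260 + 3))) = 1/(7*(-13 + 597/260)) = 1/(7*(-2783/260)) = 1/(-19481/260) = -260/19481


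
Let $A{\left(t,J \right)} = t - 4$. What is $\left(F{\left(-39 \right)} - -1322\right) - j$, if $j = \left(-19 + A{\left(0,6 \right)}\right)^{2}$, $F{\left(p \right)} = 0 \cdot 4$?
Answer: $793$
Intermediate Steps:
$F{\left(p \right)} = 0$
$A{\left(t,J \right)} = -4 + t$
$j = 529$ ($j = \left(-19 + \left(-4 + 0\right)\right)^{2} = \left(-19 - 4\right)^{2} = \left(-23\right)^{2} = 529$)
$\left(F{\left(-39 \right)} - -1322\right) - j = \left(0 - -1322\right) - 529 = \left(0 + 1322\right) - 529 = 1322 - 529 = 793$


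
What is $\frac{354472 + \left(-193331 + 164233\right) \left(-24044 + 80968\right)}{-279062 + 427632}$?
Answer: $- \frac{165602008}{14857} \approx -11146.0$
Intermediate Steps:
$\frac{354472 + \left(-193331 + 164233\right) \left(-24044 + 80968\right)}{-279062 + 427632} = \frac{354472 - 1656374552}{148570} = \left(354472 - 1656374552\right) \frac{1}{148570} = \left(-1656020080\right) \frac{1}{148570} = - \frac{165602008}{14857}$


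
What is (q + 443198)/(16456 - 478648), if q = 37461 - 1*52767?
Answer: -106973/115548 ≈ -0.92579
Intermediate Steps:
q = -15306 (q = 37461 - 52767 = -15306)
(q + 443198)/(16456 - 478648) = (-15306 + 443198)/(16456 - 478648) = 427892/(-462192) = 427892*(-1/462192) = -106973/115548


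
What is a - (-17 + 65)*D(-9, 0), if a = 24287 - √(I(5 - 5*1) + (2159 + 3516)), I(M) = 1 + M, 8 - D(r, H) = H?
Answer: 23903 - 2*√1419 ≈ 23828.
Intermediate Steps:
D(r, H) = 8 - H
a = 24287 - 2*√1419 (a = 24287 - √((1 + (5 - 5*1)) + (2159 + 3516)) = 24287 - √((1 + (5 - 5)) + 5675) = 24287 - √((1 + 0) + 5675) = 24287 - √(1 + 5675) = 24287 - √5676 = 24287 - 2*√1419 ≈ 24212.)
a - (-17 + 65)*D(-9, 0) = (24287 - 2*√1419) - (-17 + 65)*(8 - 1*0) = (24287 - 2*√1419) - 48*(8 + 0) = (24287 - 2*√1419) - 48*8 = (24287 - 2*√1419) - 1*384 = (24287 - 2*√1419) - 384 = 23903 - 2*√1419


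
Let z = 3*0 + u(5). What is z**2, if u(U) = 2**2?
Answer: 16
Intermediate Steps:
u(U) = 4
z = 4 (z = 3*0 + 4 = 0 + 4 = 4)
z**2 = 4**2 = 16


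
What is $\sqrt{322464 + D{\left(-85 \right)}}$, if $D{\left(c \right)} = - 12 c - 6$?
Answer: $3 \sqrt{35942} \approx 568.75$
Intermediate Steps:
$D{\left(c \right)} = -6 - 12 c$
$\sqrt{322464 + D{\left(-85 \right)}} = \sqrt{322464 - -1014} = \sqrt{322464 + \left(-6 + 1020\right)} = \sqrt{322464 + 1014} = \sqrt{323478} = 3 \sqrt{35942}$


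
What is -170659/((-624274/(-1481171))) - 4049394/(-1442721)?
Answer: -17365786005510753/42888248074 ≈ -4.0491e+5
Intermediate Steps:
-170659/((-624274/(-1481171))) - 4049394/(-1442721) = -170659/((-624274*(-1/1481171))) - 4049394*(-1/1442721) = -170659/624274/1481171 + 1349798/480907 = -170659*1481171/624274 + 1349798/480907 = -252775161689/624274 + 1349798/480907 = -17365786005510753/42888248074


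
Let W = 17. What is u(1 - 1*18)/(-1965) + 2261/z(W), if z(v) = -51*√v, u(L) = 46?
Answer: -46/1965 - 133*√17/51 ≈ -10.776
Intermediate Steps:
u(1 - 1*18)/(-1965) + 2261/z(W) = 46/(-1965) + 2261/((-51*√17)) = 46*(-1/1965) + 2261*(-√17/867) = -46/1965 - 133*√17/51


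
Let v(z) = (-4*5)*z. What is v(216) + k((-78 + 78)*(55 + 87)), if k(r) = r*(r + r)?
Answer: -4320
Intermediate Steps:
k(r) = 2*r**2 (k(r) = r*(2*r) = 2*r**2)
v(z) = -20*z
v(216) + k((-78 + 78)*(55 + 87)) = -20*216 + 2*((-78 + 78)*(55 + 87))**2 = -4320 + 2*(0*142)**2 = -4320 + 2*0**2 = -4320 + 2*0 = -4320 + 0 = -4320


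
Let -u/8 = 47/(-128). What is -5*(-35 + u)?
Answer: 2565/16 ≈ 160.31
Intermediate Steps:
u = 47/16 (u = -376/(-128) = -376*(-1)/128 = -8*(-47/128) = 47/16 ≈ 2.9375)
-5*(-35 + u) = -5*(-35 + 47/16) = -5*(-513/16) = 2565/16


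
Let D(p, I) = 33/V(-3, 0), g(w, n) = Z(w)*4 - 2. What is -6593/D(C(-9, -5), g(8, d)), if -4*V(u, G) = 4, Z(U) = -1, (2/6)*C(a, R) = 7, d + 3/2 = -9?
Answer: 6593/33 ≈ 199.79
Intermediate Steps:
d = -21/2 (d = -3/2 - 9 = -21/2 ≈ -10.500)
C(a, R) = 21 (C(a, R) = 3*7 = 21)
V(u, G) = -1 (V(u, G) = -1/4*4 = -1)
g(w, n) = -6 (g(w, n) = -1*4 - 2 = -4 - 2 = -6)
D(p, I) = -33 (D(p, I) = 33/(-1) = 33*(-1) = -33)
-6593/D(C(-9, -5), g(8, d)) = -6593/(-33) = -6593*(-1/33) = 6593/33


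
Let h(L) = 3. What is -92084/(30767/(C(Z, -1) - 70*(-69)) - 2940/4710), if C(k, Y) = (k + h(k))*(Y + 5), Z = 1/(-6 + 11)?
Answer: -350066350232/21779123 ≈ -16073.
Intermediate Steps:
Z = ⅕ (Z = 1/5 = ⅕ ≈ 0.20000)
C(k, Y) = (3 + k)*(5 + Y) (C(k, Y) = (k + 3)*(Y + 5) = (3 + k)*(5 + Y))
-92084/(30767/(C(Z, -1) - 70*(-69)) - 2940/4710) = -92084/(30767/((15 + 3*(-1) + 5*(⅕) - 1*⅕) - 70*(-69)) - 2940/4710) = -92084/(30767/((15 - 3 + 1 - ⅕) + 4830) - 2940*1/4710) = -92084/(30767/(64/5 + 4830) - 98/157) = -92084/(30767/(24214/5) - 98/157) = -92084/(30767*(5/24214) - 98/157) = -92084/(153835/24214 - 98/157) = -92084/21779123/3801598 = -92084*3801598/21779123 = -350066350232/21779123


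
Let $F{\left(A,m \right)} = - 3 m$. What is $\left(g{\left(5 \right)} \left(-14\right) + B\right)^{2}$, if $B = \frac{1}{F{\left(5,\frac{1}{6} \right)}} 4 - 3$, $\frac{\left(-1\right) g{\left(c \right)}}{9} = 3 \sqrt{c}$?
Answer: $714541 - 8316 \sqrt{5} \approx 6.9595 \cdot 10^{5}$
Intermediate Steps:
$g{\left(c \right)} = - 27 \sqrt{c}$ ($g{\left(c \right)} = - 9 \cdot 3 \sqrt{c} = - 27 \sqrt{c}$)
$B = -11$ ($B = \frac{1}{\left(-3\right) \frac{1}{6}} \cdot 4 - 3 = \frac{1}{- \frac{1}{2}} \cdot 4 - 3 = \left(-2\right) 4 - 3 = -8 - 3 = -11$)
$\left(g{\left(5 \right)} \left(-14\right) + B\right)^{2} = \left(- 27 \sqrt{5} \left(-14\right) - 11\right)^{2} = \left(378 \sqrt{5} - 11\right)^{2} = \left(-11 + 378 \sqrt{5}\right)^{2}$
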